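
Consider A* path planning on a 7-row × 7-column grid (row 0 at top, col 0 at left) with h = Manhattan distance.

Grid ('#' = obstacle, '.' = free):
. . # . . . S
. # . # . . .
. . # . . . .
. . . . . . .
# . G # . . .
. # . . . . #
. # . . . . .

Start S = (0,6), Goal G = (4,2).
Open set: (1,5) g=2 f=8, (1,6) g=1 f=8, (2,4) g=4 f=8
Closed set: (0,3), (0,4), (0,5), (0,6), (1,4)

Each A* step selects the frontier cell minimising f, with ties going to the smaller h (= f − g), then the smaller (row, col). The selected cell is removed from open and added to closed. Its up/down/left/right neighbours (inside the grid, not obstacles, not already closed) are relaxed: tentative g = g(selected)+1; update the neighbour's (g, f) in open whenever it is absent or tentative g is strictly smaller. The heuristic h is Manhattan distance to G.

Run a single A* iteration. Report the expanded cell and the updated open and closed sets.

step 1: expand (2,4) (f=8, h=4) → closed; open now [(1,5) g=2 f=8, (1,6) g=1 f=8, (2,3) g=5 f=8, (2,5) g=5 f=10, (3,4) g=5 f=8]

expanded=(2,4); open=[(1,5) g=2 f=8, (1,6) g=1 f=8, (2,3) g=5 f=8, (2,5) g=5 f=10, (3,4) g=5 f=8]; closed=[(0,3), (0,4), (0,5), (0,6), (1,4), (2,4)]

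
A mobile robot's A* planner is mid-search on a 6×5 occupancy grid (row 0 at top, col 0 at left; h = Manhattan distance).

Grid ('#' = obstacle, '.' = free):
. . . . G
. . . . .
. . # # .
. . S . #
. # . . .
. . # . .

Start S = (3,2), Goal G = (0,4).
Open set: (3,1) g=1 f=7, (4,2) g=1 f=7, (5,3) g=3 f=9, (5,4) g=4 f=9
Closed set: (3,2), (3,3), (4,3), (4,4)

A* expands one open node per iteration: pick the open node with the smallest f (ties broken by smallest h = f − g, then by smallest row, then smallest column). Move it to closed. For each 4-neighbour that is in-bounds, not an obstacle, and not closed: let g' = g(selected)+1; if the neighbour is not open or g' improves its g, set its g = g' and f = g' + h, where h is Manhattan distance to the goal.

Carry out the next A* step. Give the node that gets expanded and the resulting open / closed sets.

expanded=(3,1); open=[(2,1) g=2 f=7, (3,0) g=2 f=9, (4,2) g=1 f=7, (5,3) g=3 f=9, (5,4) g=4 f=9]; closed=[(3,1), (3,2), (3,3), (4,3), (4,4)]

step 1: expand (3,1) (f=7, h=6) → closed; open now [(2,1) g=2 f=7, (3,0) g=2 f=9, (4,2) g=1 f=7, (5,3) g=3 f=9, (5,4) g=4 f=9]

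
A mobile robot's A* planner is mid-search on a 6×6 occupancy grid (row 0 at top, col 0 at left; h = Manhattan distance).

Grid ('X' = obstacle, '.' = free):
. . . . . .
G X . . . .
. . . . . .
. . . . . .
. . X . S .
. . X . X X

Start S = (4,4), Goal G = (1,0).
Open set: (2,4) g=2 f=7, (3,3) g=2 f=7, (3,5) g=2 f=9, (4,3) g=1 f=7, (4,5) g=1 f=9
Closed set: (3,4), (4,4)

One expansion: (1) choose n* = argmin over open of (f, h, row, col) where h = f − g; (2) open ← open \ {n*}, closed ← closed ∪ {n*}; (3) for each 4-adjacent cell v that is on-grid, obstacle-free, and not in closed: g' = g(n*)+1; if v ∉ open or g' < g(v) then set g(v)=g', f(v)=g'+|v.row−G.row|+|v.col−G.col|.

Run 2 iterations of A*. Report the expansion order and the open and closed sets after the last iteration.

step 1: expand (2,4) (f=7, h=5) → closed; open now [(1,4) g=3 f=7, (2,3) g=3 f=7, (2,5) g=3 f=9, (3,3) g=2 f=7, (3,5) g=2 f=9, (4,3) g=1 f=7, (4,5) g=1 f=9]
step 2: expand (1,4) (f=7, h=4) → closed; open now [(0,4) g=4 f=9, (1,3) g=4 f=7, (1,5) g=4 f=9, (2,3) g=3 f=7, (2,5) g=3 f=9, (3,3) g=2 f=7, (3,5) g=2 f=9, (4,3) g=1 f=7, (4,5) g=1 f=9]

order=[(2,4) → (1,4)]; open=[(0,4) g=4 f=9, (1,3) g=4 f=7, (1,5) g=4 f=9, (2,3) g=3 f=7, (2,5) g=3 f=9, (3,3) g=2 f=7, (3,5) g=2 f=9, (4,3) g=1 f=7, (4,5) g=1 f=9]; closed=[(1,4), (2,4), (3,4), (4,4)]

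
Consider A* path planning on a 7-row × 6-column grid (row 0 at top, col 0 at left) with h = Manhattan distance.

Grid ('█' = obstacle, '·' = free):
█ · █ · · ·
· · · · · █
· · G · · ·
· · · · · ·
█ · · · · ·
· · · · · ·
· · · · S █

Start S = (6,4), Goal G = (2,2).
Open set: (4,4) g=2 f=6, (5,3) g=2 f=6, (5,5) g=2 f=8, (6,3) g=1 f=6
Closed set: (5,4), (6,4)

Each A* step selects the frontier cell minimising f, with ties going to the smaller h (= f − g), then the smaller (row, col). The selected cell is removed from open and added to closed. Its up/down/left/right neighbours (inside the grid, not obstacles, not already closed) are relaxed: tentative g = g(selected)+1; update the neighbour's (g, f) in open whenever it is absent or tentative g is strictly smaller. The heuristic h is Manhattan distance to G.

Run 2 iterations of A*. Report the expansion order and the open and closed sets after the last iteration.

step 1: expand (4,4) (f=6, h=4) → closed; open now [(3,4) g=3 f=6, (4,3) g=3 f=6, (4,5) g=3 f=8, (5,3) g=2 f=6, (5,5) g=2 f=8, (6,3) g=1 f=6]
step 2: expand (3,4) (f=6, h=3) → closed; open now [(2,4) g=4 f=6, (3,3) g=4 f=6, (3,5) g=4 f=8, (4,3) g=3 f=6, (4,5) g=3 f=8, (5,3) g=2 f=6, (5,5) g=2 f=8, (6,3) g=1 f=6]

order=[(4,4) → (3,4)]; open=[(2,4) g=4 f=6, (3,3) g=4 f=6, (3,5) g=4 f=8, (4,3) g=3 f=6, (4,5) g=3 f=8, (5,3) g=2 f=6, (5,5) g=2 f=8, (6,3) g=1 f=6]; closed=[(3,4), (4,4), (5,4), (6,4)]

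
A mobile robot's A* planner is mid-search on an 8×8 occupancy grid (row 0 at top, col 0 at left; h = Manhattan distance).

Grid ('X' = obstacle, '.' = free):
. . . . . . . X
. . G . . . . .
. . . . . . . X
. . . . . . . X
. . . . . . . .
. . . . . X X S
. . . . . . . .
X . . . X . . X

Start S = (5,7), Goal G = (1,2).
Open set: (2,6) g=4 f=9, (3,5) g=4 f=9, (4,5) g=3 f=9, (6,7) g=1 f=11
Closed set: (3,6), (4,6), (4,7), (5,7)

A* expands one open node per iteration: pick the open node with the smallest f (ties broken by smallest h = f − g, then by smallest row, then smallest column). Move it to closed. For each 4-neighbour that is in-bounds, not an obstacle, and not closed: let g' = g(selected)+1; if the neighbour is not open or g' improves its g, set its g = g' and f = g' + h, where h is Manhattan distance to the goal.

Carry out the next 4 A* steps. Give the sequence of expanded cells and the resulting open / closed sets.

order=[(2,6) → (1,6) → (1,5) → (1,4)]; open=[(0,4) g=8 f=11, (0,5) g=7 f=11, (0,6) g=6 f=11, (1,3) g=8 f=9, (1,7) g=6 f=11, (2,4) g=8 f=11, (2,5) g=5 f=9, (3,5) g=4 f=9, (4,5) g=3 f=9, (6,7) g=1 f=11]; closed=[(1,4), (1,5), (1,6), (2,6), (3,6), (4,6), (4,7), (5,7)]

step 1: expand (2,6) (f=9, h=5) → closed; open now [(1,6) g=5 f=9, (2,5) g=5 f=9, (3,5) g=4 f=9, (4,5) g=3 f=9, (6,7) g=1 f=11]
step 2: expand (1,6) (f=9, h=4) → closed; open now [(0,6) g=6 f=11, (1,5) g=6 f=9, (1,7) g=6 f=11, (2,5) g=5 f=9, (3,5) g=4 f=9, (4,5) g=3 f=9, (6,7) g=1 f=11]
step 3: expand (1,5) (f=9, h=3) → closed; open now [(0,5) g=7 f=11, (0,6) g=6 f=11, (1,4) g=7 f=9, (1,7) g=6 f=11, (2,5) g=5 f=9, (3,5) g=4 f=9, (4,5) g=3 f=9, (6,7) g=1 f=11]
step 4: expand (1,4) (f=9, h=2) → closed; open now [(0,4) g=8 f=11, (0,5) g=7 f=11, (0,6) g=6 f=11, (1,3) g=8 f=9, (1,7) g=6 f=11, (2,4) g=8 f=11, (2,5) g=5 f=9, (3,5) g=4 f=9, (4,5) g=3 f=9, (6,7) g=1 f=11]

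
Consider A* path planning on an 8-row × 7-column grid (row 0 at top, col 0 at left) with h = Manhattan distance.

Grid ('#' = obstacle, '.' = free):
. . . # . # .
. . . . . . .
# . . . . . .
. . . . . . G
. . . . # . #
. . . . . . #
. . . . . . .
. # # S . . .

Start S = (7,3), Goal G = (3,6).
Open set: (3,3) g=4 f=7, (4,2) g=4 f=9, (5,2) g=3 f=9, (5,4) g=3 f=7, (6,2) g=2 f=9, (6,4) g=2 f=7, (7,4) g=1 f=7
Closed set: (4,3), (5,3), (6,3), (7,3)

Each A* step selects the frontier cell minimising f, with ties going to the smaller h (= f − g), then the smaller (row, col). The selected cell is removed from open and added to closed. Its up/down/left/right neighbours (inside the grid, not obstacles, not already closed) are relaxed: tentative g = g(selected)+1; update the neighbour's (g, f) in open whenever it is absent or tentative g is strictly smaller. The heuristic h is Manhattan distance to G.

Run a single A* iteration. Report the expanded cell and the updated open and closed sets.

expanded=(3,3); open=[(2,3) g=5 f=9, (3,2) g=5 f=9, (3,4) g=5 f=7, (4,2) g=4 f=9, (5,2) g=3 f=9, (5,4) g=3 f=7, (6,2) g=2 f=9, (6,4) g=2 f=7, (7,4) g=1 f=7]; closed=[(3,3), (4,3), (5,3), (6,3), (7,3)]

step 1: expand (3,3) (f=7, h=3) → closed; open now [(2,3) g=5 f=9, (3,2) g=5 f=9, (3,4) g=5 f=7, (4,2) g=4 f=9, (5,2) g=3 f=9, (5,4) g=3 f=7, (6,2) g=2 f=9, (6,4) g=2 f=7, (7,4) g=1 f=7]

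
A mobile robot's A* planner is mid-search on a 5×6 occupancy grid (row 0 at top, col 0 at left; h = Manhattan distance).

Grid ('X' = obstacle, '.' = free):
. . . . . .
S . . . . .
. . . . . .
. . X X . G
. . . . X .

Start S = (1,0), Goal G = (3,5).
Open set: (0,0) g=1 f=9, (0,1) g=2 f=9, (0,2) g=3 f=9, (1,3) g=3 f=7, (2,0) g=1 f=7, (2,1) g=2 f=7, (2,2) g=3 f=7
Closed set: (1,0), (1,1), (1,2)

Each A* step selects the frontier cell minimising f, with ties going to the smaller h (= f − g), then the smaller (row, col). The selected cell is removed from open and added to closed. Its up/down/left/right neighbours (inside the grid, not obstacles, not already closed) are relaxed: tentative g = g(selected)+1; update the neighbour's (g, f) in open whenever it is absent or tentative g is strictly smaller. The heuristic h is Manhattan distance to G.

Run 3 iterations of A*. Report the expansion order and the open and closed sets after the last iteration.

step 1: expand (1,3) (f=7, h=4) → closed; open now [(0,0) g=1 f=9, (0,1) g=2 f=9, (0,2) g=3 f=9, (0,3) g=4 f=9, (1,4) g=4 f=7, (2,0) g=1 f=7, (2,1) g=2 f=7, (2,2) g=3 f=7, (2,3) g=4 f=7]
step 2: expand (1,4) (f=7, h=3) → closed; open now [(0,0) g=1 f=9, (0,1) g=2 f=9, (0,2) g=3 f=9, (0,3) g=4 f=9, (0,4) g=5 f=9, (1,5) g=5 f=7, (2,0) g=1 f=7, (2,1) g=2 f=7, (2,2) g=3 f=7, (2,3) g=4 f=7, (2,4) g=5 f=7]
step 3: expand (1,5) (f=7, h=2) → closed; open now [(0,0) g=1 f=9, (0,1) g=2 f=9, (0,2) g=3 f=9, (0,3) g=4 f=9, (0,4) g=5 f=9, (0,5) g=6 f=9, (2,0) g=1 f=7, (2,1) g=2 f=7, (2,2) g=3 f=7, (2,3) g=4 f=7, (2,4) g=5 f=7, (2,5) g=6 f=7]

order=[(1,3) → (1,4) → (1,5)]; open=[(0,0) g=1 f=9, (0,1) g=2 f=9, (0,2) g=3 f=9, (0,3) g=4 f=9, (0,4) g=5 f=9, (0,5) g=6 f=9, (2,0) g=1 f=7, (2,1) g=2 f=7, (2,2) g=3 f=7, (2,3) g=4 f=7, (2,4) g=5 f=7, (2,5) g=6 f=7]; closed=[(1,0), (1,1), (1,2), (1,3), (1,4), (1,5)]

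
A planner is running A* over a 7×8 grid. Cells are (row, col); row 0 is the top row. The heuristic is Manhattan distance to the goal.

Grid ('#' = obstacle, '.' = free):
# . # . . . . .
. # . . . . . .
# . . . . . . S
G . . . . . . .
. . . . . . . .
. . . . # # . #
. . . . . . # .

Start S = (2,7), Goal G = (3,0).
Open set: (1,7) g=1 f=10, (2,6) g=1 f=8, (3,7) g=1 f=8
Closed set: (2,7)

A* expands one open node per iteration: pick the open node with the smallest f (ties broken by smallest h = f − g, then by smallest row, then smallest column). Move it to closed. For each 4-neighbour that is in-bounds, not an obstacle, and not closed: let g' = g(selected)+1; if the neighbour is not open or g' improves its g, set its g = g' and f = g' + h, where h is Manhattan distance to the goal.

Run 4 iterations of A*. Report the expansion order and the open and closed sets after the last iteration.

step 1: expand (2,6) (f=8, h=7) → closed; open now [(1,6) g=2 f=10, (1,7) g=1 f=10, (2,5) g=2 f=8, (3,6) g=2 f=8, (3,7) g=1 f=8]
step 2: expand (2,5) (f=8, h=6) → closed; open now [(1,5) g=3 f=10, (1,6) g=2 f=10, (1,7) g=1 f=10, (2,4) g=3 f=8, (3,5) g=3 f=8, (3,6) g=2 f=8, (3,7) g=1 f=8]
step 3: expand (2,4) (f=8, h=5) → closed; open now [(1,4) g=4 f=10, (1,5) g=3 f=10, (1,6) g=2 f=10, (1,7) g=1 f=10, (2,3) g=4 f=8, (3,4) g=4 f=8, (3,5) g=3 f=8, (3,6) g=2 f=8, (3,7) g=1 f=8]
step 4: expand (2,3) (f=8, h=4) → closed; open now [(1,3) g=5 f=10, (1,4) g=4 f=10, (1,5) g=3 f=10, (1,6) g=2 f=10, (1,7) g=1 f=10, (2,2) g=5 f=8, (3,3) g=5 f=8, (3,4) g=4 f=8, (3,5) g=3 f=8, (3,6) g=2 f=8, (3,7) g=1 f=8]

order=[(2,6) → (2,5) → (2,4) → (2,3)]; open=[(1,3) g=5 f=10, (1,4) g=4 f=10, (1,5) g=3 f=10, (1,6) g=2 f=10, (1,7) g=1 f=10, (2,2) g=5 f=8, (3,3) g=5 f=8, (3,4) g=4 f=8, (3,5) g=3 f=8, (3,6) g=2 f=8, (3,7) g=1 f=8]; closed=[(2,3), (2,4), (2,5), (2,6), (2,7)]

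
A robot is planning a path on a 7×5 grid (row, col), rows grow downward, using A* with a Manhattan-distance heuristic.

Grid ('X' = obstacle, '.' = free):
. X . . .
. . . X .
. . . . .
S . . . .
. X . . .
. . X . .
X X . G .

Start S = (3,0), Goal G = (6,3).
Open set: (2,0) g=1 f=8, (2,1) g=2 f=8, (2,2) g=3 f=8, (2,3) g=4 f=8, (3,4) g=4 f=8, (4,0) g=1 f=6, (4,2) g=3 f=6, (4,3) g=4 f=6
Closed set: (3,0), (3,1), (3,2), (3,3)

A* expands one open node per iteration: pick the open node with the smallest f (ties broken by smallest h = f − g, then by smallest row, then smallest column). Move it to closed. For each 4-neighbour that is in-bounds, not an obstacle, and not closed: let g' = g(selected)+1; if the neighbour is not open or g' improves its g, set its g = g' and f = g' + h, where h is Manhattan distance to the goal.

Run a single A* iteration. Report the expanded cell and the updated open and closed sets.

step 1: expand (4,3) (f=6, h=2) → closed; open now [(2,0) g=1 f=8, (2,1) g=2 f=8, (2,2) g=3 f=8, (2,3) g=4 f=8, (3,4) g=4 f=8, (4,0) g=1 f=6, (4,2) g=3 f=6, (4,4) g=5 f=8, (5,3) g=5 f=6]

expanded=(4,3); open=[(2,0) g=1 f=8, (2,1) g=2 f=8, (2,2) g=3 f=8, (2,3) g=4 f=8, (3,4) g=4 f=8, (4,0) g=1 f=6, (4,2) g=3 f=6, (4,4) g=5 f=8, (5,3) g=5 f=6]; closed=[(3,0), (3,1), (3,2), (3,3), (4,3)]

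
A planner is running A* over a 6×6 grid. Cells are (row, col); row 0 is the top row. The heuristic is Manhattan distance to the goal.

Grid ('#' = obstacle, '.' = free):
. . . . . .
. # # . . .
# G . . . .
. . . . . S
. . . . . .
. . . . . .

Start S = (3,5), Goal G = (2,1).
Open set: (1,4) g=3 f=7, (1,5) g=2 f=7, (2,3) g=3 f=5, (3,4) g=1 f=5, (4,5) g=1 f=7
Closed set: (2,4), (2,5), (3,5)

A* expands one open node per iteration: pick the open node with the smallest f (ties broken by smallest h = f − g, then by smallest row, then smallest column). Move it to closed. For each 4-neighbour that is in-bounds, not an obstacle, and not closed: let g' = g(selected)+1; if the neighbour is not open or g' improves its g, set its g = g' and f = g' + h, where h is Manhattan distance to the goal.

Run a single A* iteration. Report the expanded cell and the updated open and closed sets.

step 1: expand (2,3) (f=5, h=2) → closed; open now [(1,3) g=4 f=7, (1,4) g=3 f=7, (1,5) g=2 f=7, (2,2) g=4 f=5, (3,3) g=4 f=7, (3,4) g=1 f=5, (4,5) g=1 f=7]

expanded=(2,3); open=[(1,3) g=4 f=7, (1,4) g=3 f=7, (1,5) g=2 f=7, (2,2) g=4 f=5, (3,3) g=4 f=7, (3,4) g=1 f=5, (4,5) g=1 f=7]; closed=[(2,3), (2,4), (2,5), (3,5)]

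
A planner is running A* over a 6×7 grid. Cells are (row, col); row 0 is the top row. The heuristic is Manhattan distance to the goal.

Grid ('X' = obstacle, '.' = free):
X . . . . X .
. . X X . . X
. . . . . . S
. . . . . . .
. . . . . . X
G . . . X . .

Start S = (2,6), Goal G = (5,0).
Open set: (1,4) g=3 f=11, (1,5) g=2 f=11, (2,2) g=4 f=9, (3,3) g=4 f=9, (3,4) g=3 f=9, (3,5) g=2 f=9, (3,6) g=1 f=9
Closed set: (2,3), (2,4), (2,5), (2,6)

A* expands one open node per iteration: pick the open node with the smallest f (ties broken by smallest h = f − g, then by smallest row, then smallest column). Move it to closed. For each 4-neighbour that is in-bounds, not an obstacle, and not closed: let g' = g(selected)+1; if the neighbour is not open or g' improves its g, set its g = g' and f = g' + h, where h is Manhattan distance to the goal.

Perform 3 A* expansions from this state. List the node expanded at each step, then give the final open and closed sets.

step 1: expand (2,2) (f=9, h=5) → closed; open now [(1,4) g=3 f=11, (1,5) g=2 f=11, (2,1) g=5 f=9, (3,2) g=5 f=9, (3,3) g=4 f=9, (3,4) g=3 f=9, (3,5) g=2 f=9, (3,6) g=1 f=9]
step 2: expand (2,1) (f=9, h=4) → closed; open now [(1,1) g=6 f=11, (1,4) g=3 f=11, (1,5) g=2 f=11, (2,0) g=6 f=9, (3,1) g=6 f=9, (3,2) g=5 f=9, (3,3) g=4 f=9, (3,4) g=3 f=9, (3,5) g=2 f=9, (3,6) g=1 f=9]
step 3: expand (2,0) (f=9, h=3) → closed; open now [(1,0) g=7 f=11, (1,1) g=6 f=11, (1,4) g=3 f=11, (1,5) g=2 f=11, (3,0) g=7 f=9, (3,1) g=6 f=9, (3,2) g=5 f=9, (3,3) g=4 f=9, (3,4) g=3 f=9, (3,5) g=2 f=9, (3,6) g=1 f=9]

order=[(2,2) → (2,1) → (2,0)]; open=[(1,0) g=7 f=11, (1,1) g=6 f=11, (1,4) g=3 f=11, (1,5) g=2 f=11, (3,0) g=7 f=9, (3,1) g=6 f=9, (3,2) g=5 f=9, (3,3) g=4 f=9, (3,4) g=3 f=9, (3,5) g=2 f=9, (3,6) g=1 f=9]; closed=[(2,0), (2,1), (2,2), (2,3), (2,4), (2,5), (2,6)]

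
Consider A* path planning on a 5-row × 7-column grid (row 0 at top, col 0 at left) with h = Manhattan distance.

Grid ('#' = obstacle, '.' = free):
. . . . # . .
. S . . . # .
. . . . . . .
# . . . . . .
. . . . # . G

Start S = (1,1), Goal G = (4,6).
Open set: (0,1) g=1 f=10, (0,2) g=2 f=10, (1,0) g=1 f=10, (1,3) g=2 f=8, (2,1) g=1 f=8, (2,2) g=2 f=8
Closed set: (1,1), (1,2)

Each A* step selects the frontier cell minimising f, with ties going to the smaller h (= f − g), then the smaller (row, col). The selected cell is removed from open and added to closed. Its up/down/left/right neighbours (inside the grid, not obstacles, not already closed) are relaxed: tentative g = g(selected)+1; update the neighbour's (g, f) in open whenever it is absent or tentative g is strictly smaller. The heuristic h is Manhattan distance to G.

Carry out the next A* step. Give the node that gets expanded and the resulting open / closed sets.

expanded=(1,3); open=[(0,1) g=1 f=10, (0,2) g=2 f=10, (0,3) g=3 f=10, (1,0) g=1 f=10, (1,4) g=3 f=8, (2,1) g=1 f=8, (2,2) g=2 f=8, (2,3) g=3 f=8]; closed=[(1,1), (1,2), (1,3)]

step 1: expand (1,3) (f=8, h=6) → closed; open now [(0,1) g=1 f=10, (0,2) g=2 f=10, (0,3) g=3 f=10, (1,0) g=1 f=10, (1,4) g=3 f=8, (2,1) g=1 f=8, (2,2) g=2 f=8, (2,3) g=3 f=8]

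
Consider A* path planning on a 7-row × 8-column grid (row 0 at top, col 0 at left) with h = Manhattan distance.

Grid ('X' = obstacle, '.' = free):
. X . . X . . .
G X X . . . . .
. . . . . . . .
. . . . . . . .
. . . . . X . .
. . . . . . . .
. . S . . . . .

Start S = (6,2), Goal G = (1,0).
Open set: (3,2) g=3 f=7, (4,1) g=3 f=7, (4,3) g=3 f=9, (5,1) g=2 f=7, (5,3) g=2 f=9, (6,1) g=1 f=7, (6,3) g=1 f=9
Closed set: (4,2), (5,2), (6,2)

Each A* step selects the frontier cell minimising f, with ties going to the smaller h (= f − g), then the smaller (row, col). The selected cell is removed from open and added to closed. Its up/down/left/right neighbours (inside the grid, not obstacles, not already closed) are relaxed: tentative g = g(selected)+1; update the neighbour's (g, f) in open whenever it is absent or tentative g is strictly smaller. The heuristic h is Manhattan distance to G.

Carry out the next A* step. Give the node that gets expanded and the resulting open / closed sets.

step 1: expand (3,2) (f=7, h=4) → closed; open now [(2,2) g=4 f=7, (3,1) g=4 f=7, (3,3) g=4 f=9, (4,1) g=3 f=7, (4,3) g=3 f=9, (5,1) g=2 f=7, (5,3) g=2 f=9, (6,1) g=1 f=7, (6,3) g=1 f=9]

expanded=(3,2); open=[(2,2) g=4 f=7, (3,1) g=4 f=7, (3,3) g=4 f=9, (4,1) g=3 f=7, (4,3) g=3 f=9, (5,1) g=2 f=7, (5,3) g=2 f=9, (6,1) g=1 f=7, (6,3) g=1 f=9]; closed=[(3,2), (4,2), (5,2), (6,2)]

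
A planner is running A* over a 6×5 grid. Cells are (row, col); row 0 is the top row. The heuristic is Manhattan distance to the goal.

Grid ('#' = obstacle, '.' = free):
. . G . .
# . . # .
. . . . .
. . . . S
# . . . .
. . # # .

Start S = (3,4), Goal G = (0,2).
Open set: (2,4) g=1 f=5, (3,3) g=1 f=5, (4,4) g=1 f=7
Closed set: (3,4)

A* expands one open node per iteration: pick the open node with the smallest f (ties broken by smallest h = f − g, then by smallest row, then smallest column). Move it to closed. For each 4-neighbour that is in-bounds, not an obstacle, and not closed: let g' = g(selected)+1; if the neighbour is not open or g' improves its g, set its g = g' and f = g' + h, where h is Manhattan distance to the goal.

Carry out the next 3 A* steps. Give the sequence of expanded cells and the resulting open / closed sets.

step 1: expand (2,4) (f=5, h=4) → closed; open now [(1,4) g=2 f=5, (2,3) g=2 f=5, (3,3) g=1 f=5, (4,4) g=1 f=7]
step 2: expand (1,4) (f=5, h=3) → closed; open now [(0,4) g=3 f=5, (2,3) g=2 f=5, (3,3) g=1 f=5, (4,4) g=1 f=7]
step 3: expand (0,4) (f=5, h=2) → closed; open now [(0,3) g=4 f=5, (2,3) g=2 f=5, (3,3) g=1 f=5, (4,4) g=1 f=7]

order=[(2,4) → (1,4) → (0,4)]; open=[(0,3) g=4 f=5, (2,3) g=2 f=5, (3,3) g=1 f=5, (4,4) g=1 f=7]; closed=[(0,4), (1,4), (2,4), (3,4)]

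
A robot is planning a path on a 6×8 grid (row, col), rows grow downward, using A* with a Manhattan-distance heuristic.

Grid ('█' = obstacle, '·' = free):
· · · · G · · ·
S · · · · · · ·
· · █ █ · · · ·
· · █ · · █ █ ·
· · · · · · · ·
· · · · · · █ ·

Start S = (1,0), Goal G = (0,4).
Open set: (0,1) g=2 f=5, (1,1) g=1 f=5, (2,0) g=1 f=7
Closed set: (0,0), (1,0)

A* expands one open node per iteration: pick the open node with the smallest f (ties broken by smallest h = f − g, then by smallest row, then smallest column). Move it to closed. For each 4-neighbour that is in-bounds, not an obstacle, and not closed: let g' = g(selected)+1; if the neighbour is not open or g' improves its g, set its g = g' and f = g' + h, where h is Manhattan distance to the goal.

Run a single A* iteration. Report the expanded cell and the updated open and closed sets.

step 1: expand (0,1) (f=5, h=3) → closed; open now [(0,2) g=3 f=5, (1,1) g=1 f=5, (2,0) g=1 f=7]

expanded=(0,1); open=[(0,2) g=3 f=5, (1,1) g=1 f=5, (2,0) g=1 f=7]; closed=[(0,0), (0,1), (1,0)]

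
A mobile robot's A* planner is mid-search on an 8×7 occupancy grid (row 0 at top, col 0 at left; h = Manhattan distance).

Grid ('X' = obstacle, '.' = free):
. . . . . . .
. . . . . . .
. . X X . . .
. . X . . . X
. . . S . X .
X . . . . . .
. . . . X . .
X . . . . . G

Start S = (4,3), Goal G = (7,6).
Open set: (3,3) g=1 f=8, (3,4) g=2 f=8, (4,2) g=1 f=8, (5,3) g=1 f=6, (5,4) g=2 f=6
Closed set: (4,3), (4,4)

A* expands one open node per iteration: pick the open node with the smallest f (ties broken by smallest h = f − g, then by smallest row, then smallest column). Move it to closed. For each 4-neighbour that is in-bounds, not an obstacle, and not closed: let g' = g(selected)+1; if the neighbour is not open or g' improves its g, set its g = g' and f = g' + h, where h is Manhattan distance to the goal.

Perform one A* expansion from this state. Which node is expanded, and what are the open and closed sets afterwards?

step 1: expand (5,4) (f=6, h=4) → closed; open now [(3,3) g=1 f=8, (3,4) g=2 f=8, (4,2) g=1 f=8, (5,3) g=1 f=6, (5,5) g=3 f=6]

expanded=(5,4); open=[(3,3) g=1 f=8, (3,4) g=2 f=8, (4,2) g=1 f=8, (5,3) g=1 f=6, (5,5) g=3 f=6]; closed=[(4,3), (4,4), (5,4)]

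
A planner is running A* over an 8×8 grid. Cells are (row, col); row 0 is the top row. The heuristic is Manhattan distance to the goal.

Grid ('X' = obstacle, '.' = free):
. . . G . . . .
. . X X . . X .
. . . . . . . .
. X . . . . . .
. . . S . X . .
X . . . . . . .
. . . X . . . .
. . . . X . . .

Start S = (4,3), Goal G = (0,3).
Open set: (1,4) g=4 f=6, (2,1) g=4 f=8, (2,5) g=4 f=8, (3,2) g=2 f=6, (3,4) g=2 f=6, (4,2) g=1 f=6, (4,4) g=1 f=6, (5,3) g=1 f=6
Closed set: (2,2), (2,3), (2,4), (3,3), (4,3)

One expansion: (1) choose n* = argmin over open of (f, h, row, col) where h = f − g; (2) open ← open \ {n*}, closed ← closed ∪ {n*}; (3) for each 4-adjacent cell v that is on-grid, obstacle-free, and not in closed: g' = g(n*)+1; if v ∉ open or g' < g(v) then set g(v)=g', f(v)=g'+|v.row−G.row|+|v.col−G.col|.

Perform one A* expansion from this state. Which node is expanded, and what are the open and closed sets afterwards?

expanded=(1,4); open=[(0,4) g=5 f=6, (1,5) g=5 f=8, (2,1) g=4 f=8, (2,5) g=4 f=8, (3,2) g=2 f=6, (3,4) g=2 f=6, (4,2) g=1 f=6, (4,4) g=1 f=6, (5,3) g=1 f=6]; closed=[(1,4), (2,2), (2,3), (2,4), (3,3), (4,3)]

step 1: expand (1,4) (f=6, h=2) → closed; open now [(0,4) g=5 f=6, (1,5) g=5 f=8, (2,1) g=4 f=8, (2,5) g=4 f=8, (3,2) g=2 f=6, (3,4) g=2 f=6, (4,2) g=1 f=6, (4,4) g=1 f=6, (5,3) g=1 f=6]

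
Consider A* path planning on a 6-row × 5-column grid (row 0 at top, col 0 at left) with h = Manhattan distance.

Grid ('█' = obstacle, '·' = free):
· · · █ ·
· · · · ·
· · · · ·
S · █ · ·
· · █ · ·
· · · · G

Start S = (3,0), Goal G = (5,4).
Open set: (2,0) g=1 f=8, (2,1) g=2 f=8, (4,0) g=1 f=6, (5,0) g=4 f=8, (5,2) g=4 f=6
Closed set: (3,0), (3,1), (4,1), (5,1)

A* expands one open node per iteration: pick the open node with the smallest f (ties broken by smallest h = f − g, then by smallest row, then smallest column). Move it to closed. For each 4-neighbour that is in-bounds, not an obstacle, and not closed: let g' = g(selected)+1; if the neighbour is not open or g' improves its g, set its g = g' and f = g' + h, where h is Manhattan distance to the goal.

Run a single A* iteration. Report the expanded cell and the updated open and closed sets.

step 1: expand (5,2) (f=6, h=2) → closed; open now [(2,0) g=1 f=8, (2,1) g=2 f=8, (4,0) g=1 f=6, (5,0) g=4 f=8, (5,3) g=5 f=6]

expanded=(5,2); open=[(2,0) g=1 f=8, (2,1) g=2 f=8, (4,0) g=1 f=6, (5,0) g=4 f=8, (5,3) g=5 f=6]; closed=[(3,0), (3,1), (4,1), (5,1), (5,2)]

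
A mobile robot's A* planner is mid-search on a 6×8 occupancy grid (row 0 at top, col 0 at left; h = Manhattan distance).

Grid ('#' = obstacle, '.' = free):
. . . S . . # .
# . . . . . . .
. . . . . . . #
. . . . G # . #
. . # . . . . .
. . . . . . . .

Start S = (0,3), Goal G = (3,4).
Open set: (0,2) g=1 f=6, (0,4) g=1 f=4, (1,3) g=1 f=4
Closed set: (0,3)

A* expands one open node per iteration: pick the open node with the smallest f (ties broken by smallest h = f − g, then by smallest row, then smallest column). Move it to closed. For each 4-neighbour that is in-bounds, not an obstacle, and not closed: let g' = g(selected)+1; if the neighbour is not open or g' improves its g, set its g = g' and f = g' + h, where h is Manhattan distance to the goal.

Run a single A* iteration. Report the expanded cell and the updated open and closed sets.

step 1: expand (0,4) (f=4, h=3) → closed; open now [(0,2) g=1 f=6, (0,5) g=2 f=6, (1,3) g=1 f=4, (1,4) g=2 f=4]

expanded=(0,4); open=[(0,2) g=1 f=6, (0,5) g=2 f=6, (1,3) g=1 f=4, (1,4) g=2 f=4]; closed=[(0,3), (0,4)]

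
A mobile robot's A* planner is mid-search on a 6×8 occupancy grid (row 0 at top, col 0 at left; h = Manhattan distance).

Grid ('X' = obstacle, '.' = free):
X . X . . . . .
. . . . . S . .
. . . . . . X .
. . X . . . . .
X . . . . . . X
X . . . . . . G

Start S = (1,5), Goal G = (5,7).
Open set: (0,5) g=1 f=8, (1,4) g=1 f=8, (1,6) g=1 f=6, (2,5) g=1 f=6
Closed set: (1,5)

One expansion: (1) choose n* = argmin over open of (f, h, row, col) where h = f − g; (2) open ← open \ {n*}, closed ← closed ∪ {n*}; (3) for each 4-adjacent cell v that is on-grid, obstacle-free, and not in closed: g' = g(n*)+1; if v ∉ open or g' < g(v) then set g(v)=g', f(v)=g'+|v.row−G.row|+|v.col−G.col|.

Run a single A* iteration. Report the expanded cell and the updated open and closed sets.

step 1: expand (1,6) (f=6, h=5) → closed; open now [(0,5) g=1 f=8, (0,6) g=2 f=8, (1,4) g=1 f=8, (1,7) g=2 f=6, (2,5) g=1 f=6]

expanded=(1,6); open=[(0,5) g=1 f=8, (0,6) g=2 f=8, (1,4) g=1 f=8, (1,7) g=2 f=6, (2,5) g=1 f=6]; closed=[(1,5), (1,6)]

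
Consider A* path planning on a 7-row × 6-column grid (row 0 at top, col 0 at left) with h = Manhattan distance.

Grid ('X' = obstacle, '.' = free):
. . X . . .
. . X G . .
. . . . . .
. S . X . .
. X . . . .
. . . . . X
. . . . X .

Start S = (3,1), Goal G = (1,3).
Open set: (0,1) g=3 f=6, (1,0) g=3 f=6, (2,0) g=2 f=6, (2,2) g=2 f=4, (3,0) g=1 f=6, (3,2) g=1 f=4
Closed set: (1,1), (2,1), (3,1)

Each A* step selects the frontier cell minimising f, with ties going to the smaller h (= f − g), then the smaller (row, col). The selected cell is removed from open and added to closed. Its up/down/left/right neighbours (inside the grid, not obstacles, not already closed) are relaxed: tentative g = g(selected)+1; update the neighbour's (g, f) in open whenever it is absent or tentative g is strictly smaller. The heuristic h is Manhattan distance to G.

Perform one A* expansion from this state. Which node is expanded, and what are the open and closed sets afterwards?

step 1: expand (2,2) (f=4, h=2) → closed; open now [(0,1) g=3 f=6, (1,0) g=3 f=6, (2,0) g=2 f=6, (2,3) g=3 f=4, (3,0) g=1 f=6, (3,2) g=1 f=4]

expanded=(2,2); open=[(0,1) g=3 f=6, (1,0) g=3 f=6, (2,0) g=2 f=6, (2,3) g=3 f=4, (3,0) g=1 f=6, (3,2) g=1 f=4]; closed=[(1,1), (2,1), (2,2), (3,1)]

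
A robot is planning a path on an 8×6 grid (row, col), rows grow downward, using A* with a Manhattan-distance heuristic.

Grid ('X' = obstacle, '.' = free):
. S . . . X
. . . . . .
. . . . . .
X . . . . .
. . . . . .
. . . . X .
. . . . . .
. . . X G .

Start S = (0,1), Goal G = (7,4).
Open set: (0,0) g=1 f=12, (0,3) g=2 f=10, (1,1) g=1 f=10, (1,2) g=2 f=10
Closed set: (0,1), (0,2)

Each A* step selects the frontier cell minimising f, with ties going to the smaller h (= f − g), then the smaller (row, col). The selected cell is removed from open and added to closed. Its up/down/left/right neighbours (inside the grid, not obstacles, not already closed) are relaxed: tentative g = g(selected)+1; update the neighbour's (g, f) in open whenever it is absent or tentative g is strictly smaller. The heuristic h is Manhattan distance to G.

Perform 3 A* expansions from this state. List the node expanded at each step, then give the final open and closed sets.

step 1: expand (0,3) (f=10, h=8) → closed; open now [(0,0) g=1 f=12, (0,4) g=3 f=10, (1,1) g=1 f=10, (1,2) g=2 f=10, (1,3) g=3 f=10]
step 2: expand (0,4) (f=10, h=7) → closed; open now [(0,0) g=1 f=12, (1,1) g=1 f=10, (1,2) g=2 f=10, (1,3) g=3 f=10, (1,4) g=4 f=10]
step 3: expand (1,4) (f=10, h=6) → closed; open now [(0,0) g=1 f=12, (1,1) g=1 f=10, (1,2) g=2 f=10, (1,3) g=3 f=10, (1,5) g=5 f=12, (2,4) g=5 f=10]

order=[(0,3) → (0,4) → (1,4)]; open=[(0,0) g=1 f=12, (1,1) g=1 f=10, (1,2) g=2 f=10, (1,3) g=3 f=10, (1,5) g=5 f=12, (2,4) g=5 f=10]; closed=[(0,1), (0,2), (0,3), (0,4), (1,4)]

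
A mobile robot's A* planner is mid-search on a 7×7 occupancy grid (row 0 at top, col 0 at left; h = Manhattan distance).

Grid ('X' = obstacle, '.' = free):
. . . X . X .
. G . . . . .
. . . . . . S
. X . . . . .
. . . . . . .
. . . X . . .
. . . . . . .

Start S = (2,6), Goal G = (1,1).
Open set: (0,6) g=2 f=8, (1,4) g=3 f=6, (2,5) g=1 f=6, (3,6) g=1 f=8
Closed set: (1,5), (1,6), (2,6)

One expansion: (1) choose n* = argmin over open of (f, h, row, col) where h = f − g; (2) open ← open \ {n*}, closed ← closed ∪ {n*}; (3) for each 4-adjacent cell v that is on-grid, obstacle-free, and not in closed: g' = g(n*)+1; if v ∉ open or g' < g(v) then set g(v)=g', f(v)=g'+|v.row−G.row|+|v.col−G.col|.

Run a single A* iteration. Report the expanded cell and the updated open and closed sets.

expanded=(1,4); open=[(0,4) g=4 f=8, (0,6) g=2 f=8, (1,3) g=4 f=6, (2,4) g=4 f=8, (2,5) g=1 f=6, (3,6) g=1 f=8]; closed=[(1,4), (1,5), (1,6), (2,6)]

step 1: expand (1,4) (f=6, h=3) → closed; open now [(0,4) g=4 f=8, (0,6) g=2 f=8, (1,3) g=4 f=6, (2,4) g=4 f=8, (2,5) g=1 f=6, (3,6) g=1 f=8]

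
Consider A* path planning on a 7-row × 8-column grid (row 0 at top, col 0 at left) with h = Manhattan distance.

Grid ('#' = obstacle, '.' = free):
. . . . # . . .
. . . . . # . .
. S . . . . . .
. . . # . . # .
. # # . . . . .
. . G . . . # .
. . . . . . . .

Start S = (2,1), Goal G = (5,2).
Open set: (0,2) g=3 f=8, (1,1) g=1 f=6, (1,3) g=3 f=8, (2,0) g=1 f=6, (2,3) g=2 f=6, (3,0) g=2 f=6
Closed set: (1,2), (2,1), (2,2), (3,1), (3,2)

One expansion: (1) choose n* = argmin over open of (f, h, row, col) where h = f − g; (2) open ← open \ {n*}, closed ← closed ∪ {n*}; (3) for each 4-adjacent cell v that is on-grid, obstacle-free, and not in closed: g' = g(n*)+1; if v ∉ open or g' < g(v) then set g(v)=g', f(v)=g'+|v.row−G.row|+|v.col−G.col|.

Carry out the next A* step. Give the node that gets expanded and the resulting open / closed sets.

step 1: expand (2,3) (f=6, h=4) → closed; open now [(0,2) g=3 f=8, (1,1) g=1 f=6, (1,3) g=3 f=8, (2,0) g=1 f=6, (2,4) g=3 f=8, (3,0) g=2 f=6]

expanded=(2,3); open=[(0,2) g=3 f=8, (1,1) g=1 f=6, (1,3) g=3 f=8, (2,0) g=1 f=6, (2,4) g=3 f=8, (3,0) g=2 f=6]; closed=[(1,2), (2,1), (2,2), (2,3), (3,1), (3,2)]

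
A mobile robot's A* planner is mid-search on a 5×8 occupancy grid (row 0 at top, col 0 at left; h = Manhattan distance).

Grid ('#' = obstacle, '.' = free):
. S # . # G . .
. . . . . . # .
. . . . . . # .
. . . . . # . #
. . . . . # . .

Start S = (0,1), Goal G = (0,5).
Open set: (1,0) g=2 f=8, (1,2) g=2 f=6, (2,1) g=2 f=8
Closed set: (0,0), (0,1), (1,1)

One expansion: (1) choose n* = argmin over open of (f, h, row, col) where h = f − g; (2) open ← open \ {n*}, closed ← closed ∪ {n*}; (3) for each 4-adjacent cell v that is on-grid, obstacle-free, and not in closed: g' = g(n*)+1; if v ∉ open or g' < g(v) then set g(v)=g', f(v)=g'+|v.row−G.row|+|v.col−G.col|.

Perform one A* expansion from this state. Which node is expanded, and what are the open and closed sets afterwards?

step 1: expand (1,2) (f=6, h=4) → closed; open now [(1,0) g=2 f=8, (1,3) g=3 f=6, (2,1) g=2 f=8, (2,2) g=3 f=8]

expanded=(1,2); open=[(1,0) g=2 f=8, (1,3) g=3 f=6, (2,1) g=2 f=8, (2,2) g=3 f=8]; closed=[(0,0), (0,1), (1,1), (1,2)]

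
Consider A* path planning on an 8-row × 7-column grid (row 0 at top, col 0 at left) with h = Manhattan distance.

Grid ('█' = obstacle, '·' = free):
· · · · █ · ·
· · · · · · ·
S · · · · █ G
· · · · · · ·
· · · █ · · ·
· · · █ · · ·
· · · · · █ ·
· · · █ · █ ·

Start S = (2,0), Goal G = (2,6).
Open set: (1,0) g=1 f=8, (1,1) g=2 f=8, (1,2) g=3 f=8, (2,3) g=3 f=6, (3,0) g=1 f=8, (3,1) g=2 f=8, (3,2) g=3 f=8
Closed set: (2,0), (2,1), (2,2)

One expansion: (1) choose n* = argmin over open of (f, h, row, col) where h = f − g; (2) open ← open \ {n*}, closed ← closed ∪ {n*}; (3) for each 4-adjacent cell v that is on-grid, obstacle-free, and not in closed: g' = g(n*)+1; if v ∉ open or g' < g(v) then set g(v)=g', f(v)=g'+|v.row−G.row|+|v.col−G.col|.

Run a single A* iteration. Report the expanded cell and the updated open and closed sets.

step 1: expand (2,3) (f=6, h=3) → closed; open now [(1,0) g=1 f=8, (1,1) g=2 f=8, (1,2) g=3 f=8, (1,3) g=4 f=8, (2,4) g=4 f=6, (3,0) g=1 f=8, (3,1) g=2 f=8, (3,2) g=3 f=8, (3,3) g=4 f=8]

expanded=(2,3); open=[(1,0) g=1 f=8, (1,1) g=2 f=8, (1,2) g=3 f=8, (1,3) g=4 f=8, (2,4) g=4 f=6, (3,0) g=1 f=8, (3,1) g=2 f=8, (3,2) g=3 f=8, (3,3) g=4 f=8]; closed=[(2,0), (2,1), (2,2), (2,3)]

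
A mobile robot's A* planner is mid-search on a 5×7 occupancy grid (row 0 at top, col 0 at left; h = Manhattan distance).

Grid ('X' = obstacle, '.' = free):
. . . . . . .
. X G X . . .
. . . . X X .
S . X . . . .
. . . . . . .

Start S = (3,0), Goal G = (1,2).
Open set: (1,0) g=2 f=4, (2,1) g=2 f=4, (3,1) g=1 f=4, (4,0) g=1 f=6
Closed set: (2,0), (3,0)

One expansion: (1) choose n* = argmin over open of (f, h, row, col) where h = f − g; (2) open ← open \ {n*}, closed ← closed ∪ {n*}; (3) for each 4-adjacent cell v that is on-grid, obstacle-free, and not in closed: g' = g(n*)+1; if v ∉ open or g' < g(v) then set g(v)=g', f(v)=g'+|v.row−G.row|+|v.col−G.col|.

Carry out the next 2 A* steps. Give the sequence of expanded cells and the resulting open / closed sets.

step 1: expand (1,0) (f=4, h=2) → closed; open now [(0,0) g=3 f=6, (2,1) g=2 f=4, (3,1) g=1 f=4, (4,0) g=1 f=6]
step 2: expand (2,1) (f=4, h=2) → closed; open now [(0,0) g=3 f=6, (2,2) g=3 f=4, (3,1) g=1 f=4, (4,0) g=1 f=6]

order=[(1,0) → (2,1)]; open=[(0,0) g=3 f=6, (2,2) g=3 f=4, (3,1) g=1 f=4, (4,0) g=1 f=6]; closed=[(1,0), (2,0), (2,1), (3,0)]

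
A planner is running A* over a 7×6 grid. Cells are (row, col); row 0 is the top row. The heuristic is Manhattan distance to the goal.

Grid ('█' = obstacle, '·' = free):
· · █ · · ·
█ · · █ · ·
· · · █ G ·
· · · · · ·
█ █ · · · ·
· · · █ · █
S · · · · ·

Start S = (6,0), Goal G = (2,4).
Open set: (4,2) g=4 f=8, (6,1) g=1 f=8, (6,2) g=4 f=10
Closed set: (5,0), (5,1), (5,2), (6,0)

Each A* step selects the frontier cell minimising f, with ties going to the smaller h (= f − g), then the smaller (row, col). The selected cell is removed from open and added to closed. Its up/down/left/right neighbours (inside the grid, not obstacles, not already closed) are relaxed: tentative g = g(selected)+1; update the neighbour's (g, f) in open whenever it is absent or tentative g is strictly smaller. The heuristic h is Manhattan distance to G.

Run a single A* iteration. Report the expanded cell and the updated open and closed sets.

step 1: expand (4,2) (f=8, h=4) → closed; open now [(3,2) g=5 f=8, (4,3) g=5 f=8, (6,1) g=1 f=8, (6,2) g=4 f=10]

expanded=(4,2); open=[(3,2) g=5 f=8, (4,3) g=5 f=8, (6,1) g=1 f=8, (6,2) g=4 f=10]; closed=[(4,2), (5,0), (5,1), (5,2), (6,0)]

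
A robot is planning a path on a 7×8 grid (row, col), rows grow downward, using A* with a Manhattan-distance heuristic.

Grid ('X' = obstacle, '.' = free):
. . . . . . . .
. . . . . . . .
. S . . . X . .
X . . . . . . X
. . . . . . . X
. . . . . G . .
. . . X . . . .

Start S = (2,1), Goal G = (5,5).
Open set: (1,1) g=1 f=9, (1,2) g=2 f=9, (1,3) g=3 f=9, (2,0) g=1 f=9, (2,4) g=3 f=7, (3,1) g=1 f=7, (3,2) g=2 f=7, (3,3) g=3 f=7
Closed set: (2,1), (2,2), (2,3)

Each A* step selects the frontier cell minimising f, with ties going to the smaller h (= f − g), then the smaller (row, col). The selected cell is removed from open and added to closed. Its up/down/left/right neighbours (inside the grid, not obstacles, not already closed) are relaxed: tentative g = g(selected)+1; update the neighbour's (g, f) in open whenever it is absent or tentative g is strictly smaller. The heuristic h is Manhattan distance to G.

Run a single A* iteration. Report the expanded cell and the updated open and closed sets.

step 1: expand (2,4) (f=7, h=4) → closed; open now [(1,1) g=1 f=9, (1,2) g=2 f=9, (1,3) g=3 f=9, (1,4) g=4 f=9, (2,0) g=1 f=9, (3,1) g=1 f=7, (3,2) g=2 f=7, (3,3) g=3 f=7, (3,4) g=4 f=7]

expanded=(2,4); open=[(1,1) g=1 f=9, (1,2) g=2 f=9, (1,3) g=3 f=9, (1,4) g=4 f=9, (2,0) g=1 f=9, (3,1) g=1 f=7, (3,2) g=2 f=7, (3,3) g=3 f=7, (3,4) g=4 f=7]; closed=[(2,1), (2,2), (2,3), (2,4)]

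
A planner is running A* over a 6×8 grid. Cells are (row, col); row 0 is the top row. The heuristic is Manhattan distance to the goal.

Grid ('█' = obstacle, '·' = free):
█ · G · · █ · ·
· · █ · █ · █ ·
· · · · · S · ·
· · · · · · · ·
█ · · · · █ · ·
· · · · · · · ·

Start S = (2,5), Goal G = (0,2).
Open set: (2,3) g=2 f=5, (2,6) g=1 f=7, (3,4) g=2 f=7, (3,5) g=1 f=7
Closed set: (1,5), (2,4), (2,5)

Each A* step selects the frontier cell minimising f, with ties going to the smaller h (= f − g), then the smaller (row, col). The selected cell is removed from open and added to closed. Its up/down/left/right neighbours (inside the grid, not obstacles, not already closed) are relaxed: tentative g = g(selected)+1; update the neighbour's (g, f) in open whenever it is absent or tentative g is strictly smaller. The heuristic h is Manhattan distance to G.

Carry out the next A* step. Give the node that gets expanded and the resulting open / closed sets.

expanded=(2,3); open=[(1,3) g=3 f=5, (2,2) g=3 f=5, (2,6) g=1 f=7, (3,3) g=3 f=7, (3,4) g=2 f=7, (3,5) g=1 f=7]; closed=[(1,5), (2,3), (2,4), (2,5)]

step 1: expand (2,3) (f=5, h=3) → closed; open now [(1,3) g=3 f=5, (2,2) g=3 f=5, (2,6) g=1 f=7, (3,3) g=3 f=7, (3,4) g=2 f=7, (3,5) g=1 f=7]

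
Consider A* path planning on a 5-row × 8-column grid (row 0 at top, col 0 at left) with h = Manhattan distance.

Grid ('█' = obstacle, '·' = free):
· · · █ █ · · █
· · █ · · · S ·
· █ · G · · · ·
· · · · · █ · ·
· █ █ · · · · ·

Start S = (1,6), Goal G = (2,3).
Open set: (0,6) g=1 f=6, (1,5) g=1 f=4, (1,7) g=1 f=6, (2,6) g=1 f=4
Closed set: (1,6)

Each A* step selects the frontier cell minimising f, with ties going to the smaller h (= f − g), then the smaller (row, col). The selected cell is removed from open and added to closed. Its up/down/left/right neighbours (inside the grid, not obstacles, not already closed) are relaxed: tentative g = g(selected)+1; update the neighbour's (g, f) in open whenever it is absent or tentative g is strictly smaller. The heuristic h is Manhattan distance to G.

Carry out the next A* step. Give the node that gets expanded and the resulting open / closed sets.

step 1: expand (1,5) (f=4, h=3) → closed; open now [(0,5) g=2 f=6, (0,6) g=1 f=6, (1,4) g=2 f=4, (1,7) g=1 f=6, (2,5) g=2 f=4, (2,6) g=1 f=4]

expanded=(1,5); open=[(0,5) g=2 f=6, (0,6) g=1 f=6, (1,4) g=2 f=4, (1,7) g=1 f=6, (2,5) g=2 f=4, (2,6) g=1 f=4]; closed=[(1,5), (1,6)]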